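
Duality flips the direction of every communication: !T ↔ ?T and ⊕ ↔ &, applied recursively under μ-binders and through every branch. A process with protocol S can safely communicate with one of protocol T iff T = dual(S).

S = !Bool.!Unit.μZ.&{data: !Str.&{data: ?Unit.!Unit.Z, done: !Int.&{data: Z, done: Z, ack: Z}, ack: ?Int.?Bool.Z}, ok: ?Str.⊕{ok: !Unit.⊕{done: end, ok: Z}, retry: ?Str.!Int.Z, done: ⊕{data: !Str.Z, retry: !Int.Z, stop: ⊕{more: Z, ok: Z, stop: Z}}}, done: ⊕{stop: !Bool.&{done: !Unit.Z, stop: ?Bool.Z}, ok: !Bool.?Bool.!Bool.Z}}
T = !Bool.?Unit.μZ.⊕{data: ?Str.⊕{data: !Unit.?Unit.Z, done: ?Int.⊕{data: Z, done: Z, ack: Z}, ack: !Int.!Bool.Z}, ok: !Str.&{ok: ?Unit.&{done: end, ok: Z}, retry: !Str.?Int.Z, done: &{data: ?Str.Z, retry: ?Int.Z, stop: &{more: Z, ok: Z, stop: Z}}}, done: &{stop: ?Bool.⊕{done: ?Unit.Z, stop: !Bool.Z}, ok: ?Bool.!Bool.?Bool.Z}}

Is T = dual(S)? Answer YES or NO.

NO

!Bool vs !Bool  ✗ same direction on both sides — not dual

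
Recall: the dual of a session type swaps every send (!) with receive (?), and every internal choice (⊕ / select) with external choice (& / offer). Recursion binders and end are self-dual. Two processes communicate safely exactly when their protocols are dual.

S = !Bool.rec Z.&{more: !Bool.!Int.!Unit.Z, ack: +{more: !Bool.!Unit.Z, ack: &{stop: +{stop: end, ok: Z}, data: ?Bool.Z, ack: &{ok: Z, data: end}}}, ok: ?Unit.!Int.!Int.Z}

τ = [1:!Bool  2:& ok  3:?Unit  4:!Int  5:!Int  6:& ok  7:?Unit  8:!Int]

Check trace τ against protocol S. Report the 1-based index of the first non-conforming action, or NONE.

@1 !Bool  ok  now at rec Z.…
@2 & ok  ok  now at ?Unit.!Int.!Int.rec Z.…
@3 ?Unit  ok  now at !Int.!Int.rec Z.…
@4 !Int  ok  now at !Int.rec Z.…
@5 !Int  ok  now at rec Z.…
@6 & ok  ok  now at ?Unit.!Int.!Int.rec Z.…
@7 ?Unit  ok  now at !Int.!Int.rec Z.…
@8 !Int  ok  now at !Int.rec Z.…
τ conforms to S (length 8)

NONE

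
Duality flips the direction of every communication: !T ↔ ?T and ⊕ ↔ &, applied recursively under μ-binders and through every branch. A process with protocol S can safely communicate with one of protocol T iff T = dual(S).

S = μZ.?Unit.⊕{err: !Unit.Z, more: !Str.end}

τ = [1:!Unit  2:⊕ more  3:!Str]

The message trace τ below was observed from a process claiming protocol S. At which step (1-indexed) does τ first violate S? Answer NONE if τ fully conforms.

1

[1] got !Unit, protocol expects ?Unit  ✗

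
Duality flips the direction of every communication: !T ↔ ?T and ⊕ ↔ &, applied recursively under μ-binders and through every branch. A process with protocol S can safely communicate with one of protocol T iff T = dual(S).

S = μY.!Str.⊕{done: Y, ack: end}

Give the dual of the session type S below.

μY → μY  (rec unchanged)
  !Str → ?Str
    ⊕{done,ack} → &{done,ack}  (⊕→&)
      [done]
        Y ↦ Y
      [ack]
        end ↦ end

μY.?Str.&{done: Y, ack: end}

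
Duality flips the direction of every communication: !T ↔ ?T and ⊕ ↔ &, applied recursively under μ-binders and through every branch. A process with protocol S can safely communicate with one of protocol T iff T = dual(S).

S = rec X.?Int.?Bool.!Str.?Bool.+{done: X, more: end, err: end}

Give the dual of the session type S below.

rec X.!Int.!Bool.?Str.!Bool.&{done: X, more: end, err: end}

rec X = rec X  (rec unchanged)
  ?Int = !Int
    ?Bool = !Bool
      !Str = ?Str
        ?Bool = !Bool
          +{done,more,err} = &{done,more,err}  (select→offer)
            [done]
              dual(X) = X
            [more]
              dual(end) = end
            [err]
              dual(end) = end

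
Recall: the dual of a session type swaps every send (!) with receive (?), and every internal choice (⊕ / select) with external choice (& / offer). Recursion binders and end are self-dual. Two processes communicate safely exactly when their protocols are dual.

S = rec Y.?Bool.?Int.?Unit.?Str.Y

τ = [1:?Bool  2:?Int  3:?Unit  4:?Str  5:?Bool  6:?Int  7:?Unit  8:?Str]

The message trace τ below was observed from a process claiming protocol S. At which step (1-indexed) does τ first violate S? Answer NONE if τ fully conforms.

step 1: ?Bool  match  state: ?Int.?Unit.?Str.rec Y.…
step 2: ?Int  match  state: ?Unit.?Str.rec Y.…
step 3: ?Unit  match  state: ?Str.rec Y.…
step 4: ?Str  match  state: rec Y.…
step 5: ?Bool  match  state: ?Int.?Unit.?Str.rec Y.…
step 6: ?Int  match  state: ?Unit.?Str.rec Y.…
step 7: ?Unit  match  state: ?Str.rec Y.…
step 8: ?Str  match  state: rec Y.…
τ conforms to S (length 8)

NONE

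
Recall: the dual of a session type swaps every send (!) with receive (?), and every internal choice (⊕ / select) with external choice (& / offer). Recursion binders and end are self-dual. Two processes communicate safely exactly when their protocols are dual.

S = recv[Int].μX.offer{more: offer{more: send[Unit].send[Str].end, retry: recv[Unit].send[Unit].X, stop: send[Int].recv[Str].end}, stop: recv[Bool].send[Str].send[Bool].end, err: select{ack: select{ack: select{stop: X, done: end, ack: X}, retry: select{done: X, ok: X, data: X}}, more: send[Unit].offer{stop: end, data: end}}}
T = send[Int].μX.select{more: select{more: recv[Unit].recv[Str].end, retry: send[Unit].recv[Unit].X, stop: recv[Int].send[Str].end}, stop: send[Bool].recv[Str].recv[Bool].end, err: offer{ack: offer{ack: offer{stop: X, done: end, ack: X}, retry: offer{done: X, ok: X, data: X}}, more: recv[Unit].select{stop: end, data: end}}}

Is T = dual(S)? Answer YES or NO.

recv[Int] | send[Int]  ✓
  μX | μX  ✓ (rec unchanged)
    offer{more,stop,err} | select{more,stop,err}  ✓ label sets agree
      [more]
        offer{more,retry,stop} | select{more,retry,stop}  ✓ label sets agree
          [more]
            send[Unit] | recv[Unit]  ✓
              send[Str] | recv[Str]  ✓
                end | end  ✓
          [retry]
            recv[Unit] | send[Unit]  ✓
              send[Unit] | recv[Unit]  ✓
                X | X  ✓
          [stop]
            send[Int] | recv[Int]  ✓
              recv[Str] | send[Str]  ✓
                end | end  ✓
      [stop]
        recv[Bool] | send[Bool]  ✓
          send[Str] | recv[Str]  ✓
            send[Bool] | recv[Bool]  ✓
              end | end  ✓
      [err]
        select{ack,more} | offer{ack,more}  ✓ label sets agree
          [ack]
            select{ack,retry} | offer{ack,retry}  ✓ label sets agree
              [ack]
                select{stop,done,ack} | offer{stop,done,ack}  ✓ label sets agree
                  [stop]
                    X | X  ✓
                  [done]
                    end | end  ✓
                  [ack]
                    X | X  ✓
              [retry]
                select{done,ok,data} | offer{done,ok,data}  ✓ label sets agree
                  [done]
                    X | X  ✓
                  [ok]
                    X | X  ✓
                  [data]
                    X | X  ✓
          [more]
            send[Unit] | recv[Unit]  ✓
              offer{stop,data} | select{stop,data}  ✓ label sets agree
                [stop]
                  end | end  ✓
                [data]
                  end | end  ✓

YES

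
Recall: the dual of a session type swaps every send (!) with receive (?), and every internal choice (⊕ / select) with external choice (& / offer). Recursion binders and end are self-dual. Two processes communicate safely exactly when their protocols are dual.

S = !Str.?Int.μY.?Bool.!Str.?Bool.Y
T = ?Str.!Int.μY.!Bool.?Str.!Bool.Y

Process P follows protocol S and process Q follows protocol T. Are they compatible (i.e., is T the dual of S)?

!Str | ?Str  ok
  ?Int | !Int  ok
    μY | μY  ok (binder kept)
      ?Bool | !Bool  ok
        !Str | ?Str  ok
          ?Bool | !Bool  ok
            Y | Y  ok

YES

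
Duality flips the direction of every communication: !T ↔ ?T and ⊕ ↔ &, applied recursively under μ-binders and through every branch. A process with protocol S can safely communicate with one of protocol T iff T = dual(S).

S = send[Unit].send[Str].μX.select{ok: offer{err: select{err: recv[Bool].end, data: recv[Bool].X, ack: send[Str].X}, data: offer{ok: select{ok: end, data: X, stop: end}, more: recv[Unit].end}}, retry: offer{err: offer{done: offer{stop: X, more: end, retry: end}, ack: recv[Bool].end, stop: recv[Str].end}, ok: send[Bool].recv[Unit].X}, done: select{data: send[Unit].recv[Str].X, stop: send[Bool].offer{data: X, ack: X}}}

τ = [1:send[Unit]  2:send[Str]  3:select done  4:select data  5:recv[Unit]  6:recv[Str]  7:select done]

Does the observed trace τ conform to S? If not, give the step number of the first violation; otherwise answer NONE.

5

[1] send[Unit]  ✓  cont: send[Str].μX.…
[2] send[Str]  ✓  cont: μX.…
[3] select done  ✓  cont: select{data: send[Unit].recv[Str].μX.…, stop: send[Bool].offer{data: μX.…, ack: μX.…}}
[4] select data  ✓  cont: send[Unit].recv[Str].μX.…
[5] got recv[Unit], protocol expects send[Unit]  ✗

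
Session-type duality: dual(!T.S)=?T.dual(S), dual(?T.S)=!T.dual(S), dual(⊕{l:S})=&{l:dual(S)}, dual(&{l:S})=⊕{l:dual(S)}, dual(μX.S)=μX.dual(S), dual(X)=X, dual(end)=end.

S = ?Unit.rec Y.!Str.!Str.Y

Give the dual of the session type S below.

?Unit = !Unit
  rec Y = rec Y  (binder kept)
    !Str = ?Str
      !Str = ?Str
        Y self-dual

!Unit.rec Y.?Str.?Str.Y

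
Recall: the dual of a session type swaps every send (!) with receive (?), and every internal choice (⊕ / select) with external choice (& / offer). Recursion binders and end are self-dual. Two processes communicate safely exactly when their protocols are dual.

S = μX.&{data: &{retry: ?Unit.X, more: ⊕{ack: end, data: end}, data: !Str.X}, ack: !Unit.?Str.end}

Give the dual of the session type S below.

μX.⊕{data: ⊕{retry: !Unit.X, more: &{ack: end, data: end}, data: ?Str.X}, ack: ?Unit.!Str.end}

μX → μX  (binder kept)
  &{data,ack} → ⊕{data,ack}  (offer→select)
    • data:
      &{retry,more,data} → ⊕{retry,more,data}  (offer→select)
        • retry:
          ?Unit → !Unit
            dual(X) = X
        • more:
          ⊕{ack,data} → &{ack,data}  (select→offer)
            • ack:
              dual(end) = end
            • data:
              dual(end) = end
        • data:
          !Str → ?Str
            dual(X) = X
    • ack:
      !Unit → ?Unit
        ?Str → !Str
          dual(end) = end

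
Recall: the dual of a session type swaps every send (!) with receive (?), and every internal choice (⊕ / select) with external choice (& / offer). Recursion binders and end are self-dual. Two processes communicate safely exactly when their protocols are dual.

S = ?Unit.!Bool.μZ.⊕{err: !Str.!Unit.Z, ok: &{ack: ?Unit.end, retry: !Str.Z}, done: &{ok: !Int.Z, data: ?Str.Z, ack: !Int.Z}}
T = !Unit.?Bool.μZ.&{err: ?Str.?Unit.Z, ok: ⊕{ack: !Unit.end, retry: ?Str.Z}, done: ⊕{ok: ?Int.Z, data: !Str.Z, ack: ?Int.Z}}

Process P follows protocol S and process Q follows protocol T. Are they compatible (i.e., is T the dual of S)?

YES

?Unit vs !Unit  ✓
  !Bool vs ?Bool  ✓
    μZ vs μZ  ✓ (binder kept)
      ⊕{err,ok,done} vs &{err,ok,done}  ✓ same labels
        • err:
          !Str vs ?Str  ✓
            !Unit vs ?Unit  ✓
              Z vs Z  ✓
        • ok:
          &{ack,retry} vs ⊕{ack,retry}  ✓ same labels
            • ack:
              ?Unit vs !Unit  ✓
                end vs end  ✓
            • retry:
              !Str vs ?Str  ✓
                Z vs Z  ✓
        • done:
          &{ok,data,ack} vs ⊕{ok,data,ack}  ✓ same labels
            • ok:
              !Int vs ?Int  ✓
                Z vs Z  ✓
            • data:
              ?Str vs !Str  ✓
                Z vs Z  ✓
            • ack:
              !Int vs ?Int  ✓
                Z vs Z  ✓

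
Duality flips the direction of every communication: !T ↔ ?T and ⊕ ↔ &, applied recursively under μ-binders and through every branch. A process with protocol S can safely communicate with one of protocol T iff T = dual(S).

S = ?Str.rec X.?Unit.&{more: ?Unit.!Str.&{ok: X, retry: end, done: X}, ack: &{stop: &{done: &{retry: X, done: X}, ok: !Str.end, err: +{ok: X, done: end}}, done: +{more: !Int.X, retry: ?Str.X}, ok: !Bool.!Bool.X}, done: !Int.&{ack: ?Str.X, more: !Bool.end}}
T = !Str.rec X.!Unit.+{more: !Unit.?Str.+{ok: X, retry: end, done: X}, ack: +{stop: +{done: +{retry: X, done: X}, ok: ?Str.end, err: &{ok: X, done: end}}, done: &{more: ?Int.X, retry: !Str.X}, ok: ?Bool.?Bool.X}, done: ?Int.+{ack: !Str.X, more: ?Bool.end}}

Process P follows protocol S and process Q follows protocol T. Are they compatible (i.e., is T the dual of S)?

?Str | !Str  match
  rec X | rec X  match (binder kept)
    ?Unit | !Unit  match
      &{more,ack,done} | +{more,ack,done}  match labels match
        case more:
          ?Unit | !Unit  match
            !Str | ?Str  match
              &{ok,retry,done} | +{ok,retry,done}  match labels match
                case ok:
                  X | X  match
                case retry:
                  end | end  match
                case done:
                  X | X  match
        case ack:
          &{stop,done,ok} | +{stop,done,ok}  match labels match
            case stop:
              &{done,ok,err} | +{done,ok,err}  match labels match
                case done:
                  &{retry,done} | +{retry,done}  match labels match
                    case retry:
                      X | X  match
                    case done:
                      X | X  match
                case ok:
                  !Str | ?Str  match
                    end | end  match
                case err:
                  +{ok,done} | &{ok,done}  match labels match
                    case ok:
                      X | X  match
                    case done:
                      end | end  match
            case done:
              +{more,retry} | &{more,retry}  match labels match
                case more:
                  !Int | ?Int  match
                    X | X  match
                case retry:
                  ?Str | !Str  match
                    X | X  match
            case ok:
              !Bool | ?Bool  match
                !Bool | ?Bool  match
                  X | X  match
        case done:
          !Int | ?Int  match
            &{ack,more} | +{ack,more}  match labels match
              case ack:
                ?Str | !Str  match
                  X | X  match
              case more:
                !Bool | ?Bool  match
                  end | end  match

YES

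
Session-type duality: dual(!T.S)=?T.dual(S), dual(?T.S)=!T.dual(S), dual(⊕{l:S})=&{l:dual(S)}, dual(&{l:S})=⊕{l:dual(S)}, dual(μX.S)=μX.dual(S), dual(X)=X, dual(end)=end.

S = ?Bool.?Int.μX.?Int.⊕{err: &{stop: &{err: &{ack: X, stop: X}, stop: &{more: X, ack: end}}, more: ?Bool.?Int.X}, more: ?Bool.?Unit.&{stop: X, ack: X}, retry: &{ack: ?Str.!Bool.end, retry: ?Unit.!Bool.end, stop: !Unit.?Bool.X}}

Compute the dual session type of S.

?Bool ↦ !Bool
  ?Int ↦ !Int
    μX ↦ μX  (μ self-dual)
      ?Int ↦ !Int
        ⊕{err,more,retry} ↦ &{err,more,retry}  (select→offer)
          [err]
            &{stop,more} ↦ ⊕{stop,more}  (external→internal)
              [stop]
                &{err,stop} ↦ ⊕{err,stop}  (external→internal)
                  [err]
                    &{ack,stop} ↦ ⊕{ack,stop}  (external→internal)
                      [ack]
                        X ↦ X
                      [stop]
                        X ↦ X
                  [stop]
                    &{more,ack} ↦ ⊕{more,ack}  (external→internal)
                      [more]
                        X ↦ X
                      [ack]
                        end ↦ end
              [more]
                ?Bool ↦ !Bool
                  ?Int ↦ !Int
                    X ↦ X
          [more]
            ?Bool ↦ !Bool
              ?Unit ↦ !Unit
                &{stop,ack} ↦ ⊕{stop,ack}  (external→internal)
                  [stop]
                    X ↦ X
                  [ack]
                    X ↦ X
          [retry]
            &{ack,retry,stop} ↦ ⊕{ack,retry,stop}  (external→internal)
              [ack]
                ?Str ↦ !Str
                  !Bool ↦ ?Bool
                    end ↦ end
              [retry]
                ?Unit ↦ !Unit
                  !Bool ↦ ?Bool
                    end ↦ end
              [stop]
                !Unit ↦ ?Unit
                  ?Bool ↦ !Bool
                    X ↦ X

!Bool.!Int.μX.!Int.&{err: ⊕{stop: ⊕{err: ⊕{ack: X, stop: X}, stop: ⊕{more: X, ack: end}}, more: !Bool.!Int.X}, more: !Bool.!Unit.⊕{stop: X, ack: X}, retry: ⊕{ack: !Str.?Bool.end, retry: !Unit.?Bool.end, stop: ?Unit.!Bool.X}}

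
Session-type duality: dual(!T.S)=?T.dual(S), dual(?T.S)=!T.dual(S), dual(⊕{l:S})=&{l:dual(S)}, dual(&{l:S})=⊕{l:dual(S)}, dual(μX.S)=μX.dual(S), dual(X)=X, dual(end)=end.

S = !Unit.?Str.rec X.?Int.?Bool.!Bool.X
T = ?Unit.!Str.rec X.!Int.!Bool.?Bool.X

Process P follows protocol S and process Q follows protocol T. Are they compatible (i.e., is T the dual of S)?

!Unit ‖ ?Unit  match
  ?Str ‖ !Str  match
    rec X ‖ rec X  match (binder kept)
      ?Int ‖ !Int  match
        ?Bool ‖ !Bool  match
          !Bool ‖ ?Bool  match
            X ‖ X  match

YES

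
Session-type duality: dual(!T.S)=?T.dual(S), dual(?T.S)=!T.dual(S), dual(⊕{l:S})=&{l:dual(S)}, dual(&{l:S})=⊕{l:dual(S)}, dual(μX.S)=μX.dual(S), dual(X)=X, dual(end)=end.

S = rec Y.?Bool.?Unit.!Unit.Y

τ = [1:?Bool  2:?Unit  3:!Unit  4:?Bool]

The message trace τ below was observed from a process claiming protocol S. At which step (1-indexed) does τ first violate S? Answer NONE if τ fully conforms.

@1 ?Bool  match  residual = ?Unit.!Unit.rec Y.…
@2 ?Unit  match  residual = !Unit.rec Y.…
@3 !Unit  match  residual = rec Y.…
@4 ?Bool  match  residual = ?Unit.!Unit.rec Y.…
τ conforms to S (length 4)

NONE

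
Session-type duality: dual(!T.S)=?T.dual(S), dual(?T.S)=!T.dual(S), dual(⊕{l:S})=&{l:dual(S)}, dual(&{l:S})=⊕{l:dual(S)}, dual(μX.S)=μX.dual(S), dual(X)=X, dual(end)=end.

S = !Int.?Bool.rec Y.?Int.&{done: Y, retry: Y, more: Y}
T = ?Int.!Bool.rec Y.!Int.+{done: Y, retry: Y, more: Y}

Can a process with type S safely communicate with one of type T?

YES

!Int vs ?Int  ok
  ?Bool vs !Bool  ok
    rec Y vs rec Y  ok (rec unchanged)
      ?Int vs !Int  ok
        &{done,retry,more} vs +{done,retry,more}  ok same labels
          [done]
            Y vs Y  ok
          [retry]
            Y vs Y  ok
          [more]
            Y vs Y  ok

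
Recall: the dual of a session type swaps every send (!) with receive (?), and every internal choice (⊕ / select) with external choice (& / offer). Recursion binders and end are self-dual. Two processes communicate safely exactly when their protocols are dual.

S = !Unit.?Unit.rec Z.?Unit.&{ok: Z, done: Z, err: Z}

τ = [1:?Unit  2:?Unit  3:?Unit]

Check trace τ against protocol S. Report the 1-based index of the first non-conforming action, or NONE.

1

@1 got ?Unit, protocol expects !Unit  ✗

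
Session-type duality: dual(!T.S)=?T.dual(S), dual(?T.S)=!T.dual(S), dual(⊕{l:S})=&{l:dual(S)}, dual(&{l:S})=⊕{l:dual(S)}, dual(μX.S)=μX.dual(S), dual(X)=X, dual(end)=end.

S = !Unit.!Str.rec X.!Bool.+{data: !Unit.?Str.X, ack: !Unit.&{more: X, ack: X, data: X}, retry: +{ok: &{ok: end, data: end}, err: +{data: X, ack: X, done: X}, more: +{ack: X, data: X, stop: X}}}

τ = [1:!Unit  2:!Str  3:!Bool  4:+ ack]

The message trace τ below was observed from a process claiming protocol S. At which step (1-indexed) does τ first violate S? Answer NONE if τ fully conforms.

NONE

step 1: !Unit  match  state: !Str.rec X.…
step 2: !Str  match  state: rec X.…
step 3: !Bool  match  state: +{data: !Unit.?Str.rec X.…, ack: !Unit.&{more: rec X.…, ack: rec X.…, data: rec X.…}, retry: +{ok: &{ok: end, data: end}, err: +{data: rec X.…, ack: rec X.…, done: rec X.…}, more: +{ack: rec X.…, data: rec X.…, stop: rec X.…}}}
step 4: + ack  match  state: !Unit.&{more: rec X.…, ack: rec X.…, data: rec X.…}
τ conforms to S (length 4)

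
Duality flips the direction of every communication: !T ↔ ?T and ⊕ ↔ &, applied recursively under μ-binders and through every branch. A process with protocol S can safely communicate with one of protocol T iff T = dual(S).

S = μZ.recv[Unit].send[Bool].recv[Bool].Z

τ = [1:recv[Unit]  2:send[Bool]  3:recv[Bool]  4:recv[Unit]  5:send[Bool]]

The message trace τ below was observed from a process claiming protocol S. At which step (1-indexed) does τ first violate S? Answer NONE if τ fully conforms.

NONE

[1] recv[Unit]  match  residual = send[Bool].recv[Bool].μZ.…
[2] send[Bool]  match  residual = recv[Bool].μZ.…
[3] recv[Bool]  match  residual = μZ.…
[4] recv[Unit]  match  residual = send[Bool].recv[Bool].μZ.…
[5] send[Bool]  match  residual = recv[Bool].μZ.…
τ conforms to S (length 5)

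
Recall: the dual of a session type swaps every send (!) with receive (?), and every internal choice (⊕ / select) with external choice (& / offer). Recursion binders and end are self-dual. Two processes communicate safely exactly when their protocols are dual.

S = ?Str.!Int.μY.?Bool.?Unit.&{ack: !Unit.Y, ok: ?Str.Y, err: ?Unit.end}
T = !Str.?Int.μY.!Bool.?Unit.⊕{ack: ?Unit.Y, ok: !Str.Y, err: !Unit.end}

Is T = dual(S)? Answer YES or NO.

NO

?Str ‖ !Str  ✓
  !Int ‖ ?Int  ✓
    μY ‖ μY  ✓ (binder kept)
      ?Bool ‖ !Bool  ✓
        ?Unit ‖ ?Unit  ✗ same direction on both sides — not dual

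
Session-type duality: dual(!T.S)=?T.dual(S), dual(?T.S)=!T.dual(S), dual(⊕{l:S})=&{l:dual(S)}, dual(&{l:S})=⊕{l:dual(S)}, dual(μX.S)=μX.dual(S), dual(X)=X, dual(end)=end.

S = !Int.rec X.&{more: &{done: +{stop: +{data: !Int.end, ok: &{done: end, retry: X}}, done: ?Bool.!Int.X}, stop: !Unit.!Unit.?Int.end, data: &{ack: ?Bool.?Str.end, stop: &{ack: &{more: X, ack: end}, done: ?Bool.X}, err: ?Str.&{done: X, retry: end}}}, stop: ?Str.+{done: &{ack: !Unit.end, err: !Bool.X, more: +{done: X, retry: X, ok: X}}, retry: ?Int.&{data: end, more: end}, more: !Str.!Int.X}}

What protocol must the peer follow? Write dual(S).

!Int → ?Int
  rec X → rec X  (rec unchanged)
    &{more,stop} → +{more,stop}  (external→internal)
      • more:
        &{done,stop,data} → +{done,stop,data}  (external→internal)
          • done:
            +{stop,done} → &{stop,done}  (⊕→&)
              • stop:
                +{data,ok} → &{data,ok}  (⊕→&)
                  • data:
                    !Int → ?Int
                      dual(end) = end
                  • ok:
                    &{done,retry} → +{done,retry}  (external→internal)
                      • done:
                        dual(end) = end
                      • retry:
                        dual(X) = X
              • done:
                ?Bool → !Bool
                  !Int → ?Int
                    dual(X) = X
          • stop:
            !Unit → ?Unit
              !Unit → ?Unit
                ?Int → !Int
                  dual(end) = end
          • data:
            &{ack,stop,err} → +{ack,stop,err}  (external→internal)
              • ack:
                ?Bool → !Bool
                  ?Str → !Str
                    dual(end) = end
              • stop:
                &{ack,done} → +{ack,done}  (external→internal)
                  • ack:
                    &{more,ack} → +{more,ack}  (external→internal)
                      • more:
                        dual(X) = X
                      • ack:
                        dual(end) = end
                  • done:
                    ?Bool → !Bool
                      dual(X) = X
              • err:
                ?Str → !Str
                  &{done,retry} → +{done,retry}  (external→internal)
                    • done:
                      dual(X) = X
                    • retry:
                      dual(end) = end
      • stop:
        ?Str → !Str
          +{done,retry,more} → &{done,retry,more}  (⊕→&)
            • done:
              &{ack,err,more} → +{ack,err,more}  (external→internal)
                • ack:
                  !Unit → ?Unit
                    dual(end) = end
                • err:
                  !Bool → ?Bool
                    dual(X) = X
                • more:
                  +{done,retry,ok} → &{done,retry,ok}  (⊕→&)
                    • done:
                      dual(X) = X
                    • retry:
                      dual(X) = X
                    • ok:
                      dual(X) = X
            • retry:
              ?Int → !Int
                &{data,more} → +{data,more}  (external→internal)
                  • data:
                    dual(end) = end
                  • more:
                    dual(end) = end
            • more:
              !Str → ?Str
                !Int → ?Int
                  dual(X) = X

?Int.rec X.+{more: +{done: &{stop: &{data: ?Int.end, ok: +{done: end, retry: X}}, done: !Bool.?Int.X}, stop: ?Unit.?Unit.!Int.end, data: +{ack: !Bool.!Str.end, stop: +{ack: +{more: X, ack: end}, done: !Bool.X}, err: !Str.+{done: X, retry: end}}}, stop: !Str.&{done: +{ack: ?Unit.end, err: ?Bool.X, more: &{done: X, retry: X, ok: X}}, retry: !Int.+{data: end, more: end}, more: ?Str.?Int.X}}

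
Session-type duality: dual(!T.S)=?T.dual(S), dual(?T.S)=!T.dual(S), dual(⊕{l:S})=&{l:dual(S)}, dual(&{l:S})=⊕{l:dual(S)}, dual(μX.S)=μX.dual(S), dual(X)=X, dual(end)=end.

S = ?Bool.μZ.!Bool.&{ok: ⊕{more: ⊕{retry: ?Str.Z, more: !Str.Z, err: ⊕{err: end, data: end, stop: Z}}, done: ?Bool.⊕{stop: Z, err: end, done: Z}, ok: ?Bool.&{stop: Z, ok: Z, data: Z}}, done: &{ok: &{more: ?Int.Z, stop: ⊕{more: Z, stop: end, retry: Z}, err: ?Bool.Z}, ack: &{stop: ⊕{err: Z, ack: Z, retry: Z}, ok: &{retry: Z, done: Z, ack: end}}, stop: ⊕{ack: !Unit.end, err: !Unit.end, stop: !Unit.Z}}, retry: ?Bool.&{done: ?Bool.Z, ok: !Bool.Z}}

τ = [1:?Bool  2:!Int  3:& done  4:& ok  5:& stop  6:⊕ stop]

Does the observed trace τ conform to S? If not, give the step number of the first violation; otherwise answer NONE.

@1 ?Bool  match  residual = μZ.…
@2 got !Int, protocol expects !Bool  ✗

2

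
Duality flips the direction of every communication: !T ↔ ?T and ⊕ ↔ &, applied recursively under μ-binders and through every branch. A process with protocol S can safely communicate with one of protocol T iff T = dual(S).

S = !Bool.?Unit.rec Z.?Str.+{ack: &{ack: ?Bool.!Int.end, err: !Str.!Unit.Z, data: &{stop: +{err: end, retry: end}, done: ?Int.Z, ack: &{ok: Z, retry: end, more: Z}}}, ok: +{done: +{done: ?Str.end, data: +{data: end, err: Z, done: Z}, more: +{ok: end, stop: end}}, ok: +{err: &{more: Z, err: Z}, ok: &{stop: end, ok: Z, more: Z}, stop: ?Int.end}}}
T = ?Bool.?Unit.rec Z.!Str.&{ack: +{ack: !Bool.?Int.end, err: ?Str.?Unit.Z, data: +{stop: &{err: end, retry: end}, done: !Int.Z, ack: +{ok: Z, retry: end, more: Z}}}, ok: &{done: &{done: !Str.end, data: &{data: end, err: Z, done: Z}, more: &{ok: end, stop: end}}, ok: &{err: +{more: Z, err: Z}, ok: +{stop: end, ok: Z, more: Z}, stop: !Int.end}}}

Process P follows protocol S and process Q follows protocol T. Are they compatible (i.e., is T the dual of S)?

NO

!Bool ‖ ?Bool  match
  ?Unit ‖ ?Unit  ✗ same direction on both sides — not dual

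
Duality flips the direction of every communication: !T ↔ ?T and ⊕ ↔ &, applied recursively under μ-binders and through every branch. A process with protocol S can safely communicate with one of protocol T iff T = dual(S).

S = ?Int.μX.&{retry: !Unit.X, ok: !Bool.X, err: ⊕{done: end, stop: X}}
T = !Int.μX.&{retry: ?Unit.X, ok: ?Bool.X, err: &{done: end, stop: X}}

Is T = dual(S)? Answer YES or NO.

NO

?Int ‖ !Int  ✓
  μX ‖ μX  ✓ (rec unchanged)
    &{retry,ok,err} ‖ &{retry,ok,err}  ✗ choice polarity not flipped — not dual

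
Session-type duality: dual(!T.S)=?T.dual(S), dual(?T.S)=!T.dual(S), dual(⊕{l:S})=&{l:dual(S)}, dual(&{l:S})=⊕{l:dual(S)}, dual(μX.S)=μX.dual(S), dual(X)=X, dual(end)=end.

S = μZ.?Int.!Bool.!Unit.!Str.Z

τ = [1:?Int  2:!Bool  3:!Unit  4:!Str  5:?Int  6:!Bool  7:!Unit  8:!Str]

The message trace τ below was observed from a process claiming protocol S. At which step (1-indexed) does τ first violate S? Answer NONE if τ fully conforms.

step 1: ?Int  ok  now at !Bool.!Unit.!Str.μZ.…
step 2: !Bool  ok  now at !Unit.!Str.μZ.…
step 3: !Unit  ok  now at !Str.μZ.…
step 4: !Str  ok  now at μZ.…
step 5: ?Int  ok  now at !Bool.!Unit.!Str.μZ.…
step 6: !Bool  ok  now at !Unit.!Str.μZ.…
step 7: !Unit  ok  now at !Str.μZ.…
step 8: !Str  ok  now at μZ.…
trace exhausted — no violation

NONE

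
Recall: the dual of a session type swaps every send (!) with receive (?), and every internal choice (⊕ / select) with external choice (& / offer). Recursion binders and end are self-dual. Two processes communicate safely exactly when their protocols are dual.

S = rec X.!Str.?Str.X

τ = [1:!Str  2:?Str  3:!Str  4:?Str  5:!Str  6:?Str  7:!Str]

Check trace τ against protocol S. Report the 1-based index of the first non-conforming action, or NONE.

@1 !Str  ✓  state: ?Str.rec X.…
@2 ?Str  ✓  state: rec X.…
@3 !Str  ✓  state: ?Str.rec X.…
@4 ?Str  ✓  state: rec X.…
@5 !Str  ✓  state: ?Str.rec X.…
@6 ?Str  ✓  state: rec X.…
@7 !Str  ✓  state: ?Str.rec X.…
τ conforms to S (length 7)

NONE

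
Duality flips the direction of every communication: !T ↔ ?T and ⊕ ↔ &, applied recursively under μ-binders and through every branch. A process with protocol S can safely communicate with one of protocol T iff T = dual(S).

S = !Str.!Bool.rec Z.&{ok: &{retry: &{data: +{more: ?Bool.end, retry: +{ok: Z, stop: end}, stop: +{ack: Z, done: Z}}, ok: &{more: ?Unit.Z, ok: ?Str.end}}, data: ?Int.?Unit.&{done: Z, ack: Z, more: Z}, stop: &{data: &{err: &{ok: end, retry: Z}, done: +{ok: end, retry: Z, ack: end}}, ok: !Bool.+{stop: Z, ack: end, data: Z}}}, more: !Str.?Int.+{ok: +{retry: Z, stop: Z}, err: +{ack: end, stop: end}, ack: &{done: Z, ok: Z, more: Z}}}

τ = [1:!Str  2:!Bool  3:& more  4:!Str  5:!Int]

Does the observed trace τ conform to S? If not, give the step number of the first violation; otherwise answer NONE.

@1 !Str  ✓  residual = !Bool.rec Z.…
@2 !Bool  ✓  residual = rec Z.…
@3 & more  ✓  residual = !Str.?Int.+{ok: +{retry: rec Z.…, stop: rec Z.…}, err: +{ack: end, stop: end}, ack: &{done: rec Z.…, ok: rec Z.…, more: rec Z.…}}
@4 !Str  ✓  residual = ?Int.+{ok: +{retry: rec Z.…, stop: rec Z.…}, err: +{ack: end, stop: end}, ack: &{done: rec Z.…, ok: rec Z.…, more: rec Z.…}}
@5 got !Int, protocol expects ?Int  ✗

5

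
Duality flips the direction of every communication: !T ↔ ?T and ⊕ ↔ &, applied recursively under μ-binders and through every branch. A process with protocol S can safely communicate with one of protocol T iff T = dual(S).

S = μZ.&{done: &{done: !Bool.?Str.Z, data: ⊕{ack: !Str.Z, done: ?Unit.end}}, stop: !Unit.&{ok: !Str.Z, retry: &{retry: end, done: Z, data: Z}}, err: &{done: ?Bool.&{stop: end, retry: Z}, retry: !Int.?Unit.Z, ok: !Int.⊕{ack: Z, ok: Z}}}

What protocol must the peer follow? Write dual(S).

μZ → μZ  (rec unchanged)
  &{done,stop,err} → ⊕{done,stop,err}  (external→internal)
    [done]
      &{done,data} → ⊕{done,data}  (external→internal)
        [done]
          !Bool → ?Bool
            ?Str → !Str
              Z ↦ Z
        [data]
          ⊕{ack,done} → &{ack,done}  (internal→external)
            [ack]
              !Str → ?Str
                Z ↦ Z
            [done]
              ?Unit → !Unit
                end ↦ end
    [stop]
      !Unit → ?Unit
        &{ok,retry} → ⊕{ok,retry}  (external→internal)
          [ok]
            !Str → ?Str
              Z ↦ Z
          [retry]
            &{retry,done,data} → ⊕{retry,done,data}  (external→internal)
              [retry]
                end ↦ end
              [done]
                Z ↦ Z
              [data]
                Z ↦ Z
    [err]
      &{done,retry,ok} → ⊕{done,retry,ok}  (external→internal)
        [done]
          ?Bool → !Bool
            &{stop,retry} → ⊕{stop,retry}  (external→internal)
              [stop]
                end ↦ end
              [retry]
                Z ↦ Z
        [retry]
          !Int → ?Int
            ?Unit → !Unit
              Z ↦ Z
        [ok]
          !Int → ?Int
            ⊕{ack,ok} → &{ack,ok}  (internal→external)
              [ack]
                Z ↦ Z
              [ok]
                Z ↦ Z

μZ.⊕{done: ⊕{done: ?Bool.!Str.Z, data: &{ack: ?Str.Z, done: !Unit.end}}, stop: ?Unit.⊕{ok: ?Str.Z, retry: ⊕{retry: end, done: Z, data: Z}}, err: ⊕{done: !Bool.⊕{stop: end, retry: Z}, retry: ?Int.!Unit.Z, ok: ?Int.&{ack: Z, ok: Z}}}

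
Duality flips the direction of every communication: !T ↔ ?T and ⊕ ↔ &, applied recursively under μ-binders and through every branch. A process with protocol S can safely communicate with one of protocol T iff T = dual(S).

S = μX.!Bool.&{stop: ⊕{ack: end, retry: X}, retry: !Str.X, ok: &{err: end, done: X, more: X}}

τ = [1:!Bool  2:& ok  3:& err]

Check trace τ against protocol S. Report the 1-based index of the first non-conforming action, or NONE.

step 1: !Bool  ok  residual = &{stop: ⊕{ack: end, retry: μX.…}, retry: !Str.μX.…, ok: &{err: end, done: μX.…, more: μX.…}}
step 2: & ok  ok  residual = &{err: end, done: μX.…, more: μX.…}
step 3: & err  ok  residual = end
τ conforms to S (length 3)

NONE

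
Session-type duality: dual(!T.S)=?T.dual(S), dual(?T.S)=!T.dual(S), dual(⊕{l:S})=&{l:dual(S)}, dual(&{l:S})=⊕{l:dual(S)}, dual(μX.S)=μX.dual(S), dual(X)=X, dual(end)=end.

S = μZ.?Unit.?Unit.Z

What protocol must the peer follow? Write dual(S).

μZ ↦ μZ  (μ self-dual)
  ?Unit ↦ !Unit
    ?Unit ↦ !Unit
      dual(Z) = Z

μZ.!Unit.!Unit.Z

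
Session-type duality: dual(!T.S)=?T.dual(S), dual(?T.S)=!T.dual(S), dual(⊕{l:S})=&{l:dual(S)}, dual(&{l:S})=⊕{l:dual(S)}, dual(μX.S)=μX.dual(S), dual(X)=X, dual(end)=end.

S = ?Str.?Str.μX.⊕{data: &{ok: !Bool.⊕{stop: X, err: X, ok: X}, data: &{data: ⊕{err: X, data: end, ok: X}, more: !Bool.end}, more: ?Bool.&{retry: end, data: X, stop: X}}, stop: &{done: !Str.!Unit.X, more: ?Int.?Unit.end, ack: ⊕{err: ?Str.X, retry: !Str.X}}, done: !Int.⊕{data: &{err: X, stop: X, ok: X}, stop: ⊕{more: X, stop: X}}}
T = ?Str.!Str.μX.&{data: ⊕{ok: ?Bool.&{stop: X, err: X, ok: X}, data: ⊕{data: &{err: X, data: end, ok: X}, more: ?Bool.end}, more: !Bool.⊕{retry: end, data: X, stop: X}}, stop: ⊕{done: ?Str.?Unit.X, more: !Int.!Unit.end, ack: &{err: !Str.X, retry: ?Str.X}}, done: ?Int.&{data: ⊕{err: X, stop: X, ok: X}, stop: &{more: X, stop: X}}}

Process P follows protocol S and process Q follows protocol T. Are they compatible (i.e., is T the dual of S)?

NO

?Str | ?Str  ✗ same direction on both sides — not dual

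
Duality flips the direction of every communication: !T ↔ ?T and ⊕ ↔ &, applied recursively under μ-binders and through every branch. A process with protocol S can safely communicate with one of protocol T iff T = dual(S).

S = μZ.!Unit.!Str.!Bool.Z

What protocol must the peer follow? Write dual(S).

μZ.?Unit.?Str.?Bool.Z

μZ ↦ μZ  (rec unchanged)
  !Unit ↦ ?Unit
    !Str ↦ ?Str
      !Bool ↦ ?Bool
        Z ↦ Z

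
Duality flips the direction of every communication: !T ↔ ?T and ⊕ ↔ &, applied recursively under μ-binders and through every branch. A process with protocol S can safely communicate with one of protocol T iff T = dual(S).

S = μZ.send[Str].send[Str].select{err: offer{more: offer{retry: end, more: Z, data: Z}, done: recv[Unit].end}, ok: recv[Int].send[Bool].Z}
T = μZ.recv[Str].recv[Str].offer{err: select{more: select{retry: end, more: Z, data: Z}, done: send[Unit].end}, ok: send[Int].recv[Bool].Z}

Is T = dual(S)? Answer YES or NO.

YES

μZ | μZ  ✓ (rec unchanged)
  send[Str] | recv[Str]  ✓
    send[Str] | recv[Str]  ✓
      select{err,ok} | offer{err,ok}  ✓ same labels
        [err]
          offer{more,done} | select{more,done}  ✓ same labels
            [more]
              offer{retry,more,data} | select{retry,more,data}  ✓ same labels
                [retry]
                  end | end  ✓
                [more]
                  Z | Z  ✓
                [data]
                  Z | Z  ✓
            [done]
              recv[Unit] | send[Unit]  ✓
                end | end  ✓
        [ok]
          recv[Int] | send[Int]  ✓
            send[Bool] | recv[Bool]  ✓
              Z | Z  ✓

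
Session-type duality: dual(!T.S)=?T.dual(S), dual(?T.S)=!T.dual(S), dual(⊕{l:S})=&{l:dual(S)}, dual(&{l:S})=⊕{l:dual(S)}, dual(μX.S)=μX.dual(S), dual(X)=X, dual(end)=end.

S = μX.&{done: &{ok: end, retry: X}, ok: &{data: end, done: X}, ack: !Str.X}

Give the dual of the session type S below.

μX ↦ μX  (binder kept)
  &{done,ok,ack} ↦ ⊕{done,ok,ack}  (external→internal)
    • done:
      &{ok,retry} ↦ ⊕{ok,retry}  (external→internal)
        • ok:
          end ↦ end
        • retry:
          X ↦ X
    • ok:
      &{data,done} ↦ ⊕{data,done}  (external→internal)
        • data:
          end ↦ end
        • done:
          X ↦ X
    • ack:
      !Str ↦ ?Str
        X ↦ X

μX.⊕{done: ⊕{ok: end, retry: X}, ok: ⊕{data: end, done: X}, ack: ?Str.X}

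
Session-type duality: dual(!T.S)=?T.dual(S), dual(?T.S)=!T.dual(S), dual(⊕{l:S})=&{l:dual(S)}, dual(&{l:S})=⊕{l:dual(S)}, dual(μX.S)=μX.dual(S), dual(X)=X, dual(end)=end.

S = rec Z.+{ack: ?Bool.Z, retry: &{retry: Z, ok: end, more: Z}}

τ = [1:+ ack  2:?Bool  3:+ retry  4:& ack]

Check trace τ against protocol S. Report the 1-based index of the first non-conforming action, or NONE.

4

@1 + ack  ok  now at ?Bool.rec Z.…
@2 ?Bool  ok  now at rec Z.…
@3 + retry  ok  now at &{retry: rec Z.…, ok: end, more: rec Z.…}
@4 got & ack, protocol expects & retry or & ok or & more  ✗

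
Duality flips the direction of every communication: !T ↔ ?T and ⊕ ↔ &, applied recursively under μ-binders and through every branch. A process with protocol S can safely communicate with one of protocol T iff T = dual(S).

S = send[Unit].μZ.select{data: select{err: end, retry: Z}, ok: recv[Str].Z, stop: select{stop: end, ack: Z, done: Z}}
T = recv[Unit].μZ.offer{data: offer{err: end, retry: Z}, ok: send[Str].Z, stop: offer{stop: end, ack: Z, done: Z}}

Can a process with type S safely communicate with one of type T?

YES

send[Unit] vs recv[Unit]  ✓
  μZ vs μZ  ✓ (rec unchanged)
    select{data,ok,stop} vs offer{data,ok,stop}  ✓ same labels
      • data:
        select{err,retry} vs offer{err,retry}  ✓ same labels
          • err:
            end vs end  ✓
          • retry:
            Z vs Z  ✓
      • ok:
        recv[Str] vs send[Str]  ✓
          Z vs Z  ✓
      • stop:
        select{stop,ack,done} vs offer{stop,ack,done}  ✓ same labels
          • stop:
            end vs end  ✓
          • ack:
            Z vs Z  ✓
          • done:
            Z vs Z  ✓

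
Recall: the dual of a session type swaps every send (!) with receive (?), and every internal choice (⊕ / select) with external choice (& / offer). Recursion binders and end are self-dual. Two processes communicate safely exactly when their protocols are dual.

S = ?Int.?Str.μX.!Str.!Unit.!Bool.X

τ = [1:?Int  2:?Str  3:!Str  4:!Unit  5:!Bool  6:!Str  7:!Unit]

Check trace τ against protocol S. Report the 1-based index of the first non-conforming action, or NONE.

[1] ?Int  ✓  now at ?Str.μX.…
[2] ?Str  ✓  now at μX.…
[3] !Str  ✓  now at !Unit.!Bool.μX.…
[4] !Unit  ✓  now at !Bool.μX.…
[5] !Bool  ✓  now at μX.…
[6] !Str  ✓  now at !Unit.!Bool.μX.…
[7] !Unit  ✓  now at !Bool.μX.…
τ conforms to S (length 7)

NONE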